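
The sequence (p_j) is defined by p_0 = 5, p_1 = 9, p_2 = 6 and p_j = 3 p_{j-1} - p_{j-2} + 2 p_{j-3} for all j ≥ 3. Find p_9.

p_3 = 3*6 - 9 + 2*5 = 19
p_4 = 3*19 - 6 + 2*9 = 69
p_5 = 3*69 - 19 + 2*6 = 200
p_6 = 3*200 - 69 + 2*19 = 569
p_7 = 3*569 - 200 + 2*69 = 1645
p_8 = 3*1645 - 569 + 2*200 = 4766
p_9 = 3*4766 - 1645 + 2*569 = 13791

13791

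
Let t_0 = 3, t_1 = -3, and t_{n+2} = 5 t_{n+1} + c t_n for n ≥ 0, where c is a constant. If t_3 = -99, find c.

-2

t_2 = -15 + 3c
t_3 = -75 + 12c
So -75 + 12c = -99, giving c = -2.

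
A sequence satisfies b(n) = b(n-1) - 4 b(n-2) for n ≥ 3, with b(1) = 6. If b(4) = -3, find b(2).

-7

Let b(2) = y.
b(3) = -24 + y
b(4) = -24 - 3y
So -24 - 3y = -3, giving y = -7.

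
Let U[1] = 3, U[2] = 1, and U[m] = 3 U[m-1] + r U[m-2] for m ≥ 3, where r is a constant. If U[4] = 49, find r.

U[3] = 3 + 3r
U[4] = 9 + 10r
So 9 + 10r = 49, giving r = 4.

4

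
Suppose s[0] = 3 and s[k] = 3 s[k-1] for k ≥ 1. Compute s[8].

s[1] = 3*3 = 9
s[2] = 3*9 = 27
s[3] = 3*27 = 81
s[4] = 3*81 = 243
s[5] = 3*243 = 729
s[6] = 3*729 = 2187
s[7] = 3*2187 = 6561
s[8] = 3*6561 = 19683

19683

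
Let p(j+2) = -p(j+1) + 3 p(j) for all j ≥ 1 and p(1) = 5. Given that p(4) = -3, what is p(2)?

Let p(2) = x.
p(3) = 15 - x
p(4) = -15 + 4x
So -15 + 4x = -3, giving x = 3.

3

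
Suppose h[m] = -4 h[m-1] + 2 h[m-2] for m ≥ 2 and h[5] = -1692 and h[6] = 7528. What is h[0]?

-5

Rearranging, h[m-2] = (h[m] + 4 h[m-1]) / 2.
h[4] = (7528 + 4(-1692)) / 2 = 760/2 = 380
h[3] = (-1692 + 4(380)) / 2 = -172/2 = -86
h[2] = (380 + 4(-86)) / 2 = 36/2 = 18
h[1] = (-86 + 4(18)) / 2 = -14/2 = -7
h[0] = (18 + 4(-7)) / 2 = -10/2 = -5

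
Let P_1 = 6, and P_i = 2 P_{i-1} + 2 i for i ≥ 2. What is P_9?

3050

P_2 = 2·6 + 4 = 16
P_3 = 2·16 + 6 = 38
P_4 = 2·38 + 8 = 84
P_5 = 2·84 + 10 = 178
P_6 = 2·178 + 12 = 368
P_7 = 2·368 + 14 = 750
P_8 = 2·750 + 16 = 1516
P_9 = 2·1516 + 18 = 3050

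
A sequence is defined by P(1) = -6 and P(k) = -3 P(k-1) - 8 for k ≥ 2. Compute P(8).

8746

P(2) = -3(-6) - 8 = 10
P(3) = -3(10) - 8 = -38
P(4) = -3(-38) - 8 = 106
P(5) = -3(106) - 8 = -326
P(6) = -3(-326) - 8 = 970
P(7) = -3(970) - 8 = -2918
P(8) = -3(-2918) - 8 = 8746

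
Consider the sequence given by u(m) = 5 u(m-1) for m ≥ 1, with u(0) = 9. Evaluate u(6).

140625

u(1) = 5*9 = 45
u(2) = 5*45 = 225
u(3) = 5*225 = 1125
u(4) = 5*1125 = 5625
u(5) = 5*5625 = 28125
u(6) = 5*28125 = 140625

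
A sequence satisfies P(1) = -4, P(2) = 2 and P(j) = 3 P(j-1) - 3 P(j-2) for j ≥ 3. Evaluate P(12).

-3402

P(3) = 3(2) - 3(-4) = 18
P(4) = 3(18) - 3(2) = 48
P(5) = 3(48) - 3(18) = 90
P(6) = 3(90) - 3(48) = 126
P(7) = 3(126) - 3(90) = 108
P(8) = 3(108) - 3(126) = -54
P(9) = 3(-54) - 3(108) = -486
P(10) = 3(-486) - 3(-54) = -1296
P(11) = 3(-1296) - 3(-486) = -2430
P(12) = 3(-2430) - 3(-1296) = -3402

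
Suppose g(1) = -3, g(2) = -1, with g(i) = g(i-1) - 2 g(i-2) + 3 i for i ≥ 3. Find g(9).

g(3) = (-1) - 2(-3) + 9 = 14
g(4) = 14 - 2(-1) + 12 = 28
g(5) = 28 - 2(14) + 15 = 15
g(6) = 15 - 2(28) + 18 = -23
g(7) = (-23) - 2(15) + 21 = -32
g(8) = (-32) - 2(-23) + 24 = 38
g(9) = 38 - 2(-32) + 27 = 129

129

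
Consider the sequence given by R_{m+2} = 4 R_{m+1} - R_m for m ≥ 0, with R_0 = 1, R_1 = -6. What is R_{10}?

-948441

R_2 = 4(-6) - 1 = -25
R_3 = 4(-25) - (-6) = -94
R_4 = 4(-94) - (-25) = -351
R_5 = 4(-351) - (-94) = -1310
R_6 = 4(-1310) - (-351) = -4889
R_7 = 4(-4889) - (-1310) = -18246
R_8 = 4(-18246) - (-4889) = -68095
R_9 = 4(-68095) - (-18246) = -254134
R_{10} = 4(-254134) - (-68095) = -948441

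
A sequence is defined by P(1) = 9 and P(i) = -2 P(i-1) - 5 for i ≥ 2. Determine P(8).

-1367

P(2) = -2·9 - 5 = -23
P(3) = -2·(-23) - 5 = 41
P(4) = -2·41 - 5 = -87
P(5) = -2·(-87) - 5 = 169
P(6) = -2·169 - 5 = -343
P(7) = -2·(-343) - 5 = 681
P(8) = -2·681 - 5 = -1367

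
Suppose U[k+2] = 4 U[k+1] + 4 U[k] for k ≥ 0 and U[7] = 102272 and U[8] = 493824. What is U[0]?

9

Rearranging, U[k-2] = (U[k] - 4 U[k-1]) / 4.
U[6] = (493824 - 4(102272)) / 4 = 84736/4 = 21184
U[5] = (102272 - 4(21184)) / 4 = 17536/4 = 4384
U[4] = (21184 - 4(4384)) / 4 = 3648/4 = 912
U[3] = (4384 - 4(912)) / 4 = 736/4 = 184
U[2] = (912 - 4(184)) / 4 = 176/4 = 44
U[1] = (184 - 4(44)) / 4 = 8/4 = 2
U[0] = (44 - 4(2)) / 4 = 36/4 = 9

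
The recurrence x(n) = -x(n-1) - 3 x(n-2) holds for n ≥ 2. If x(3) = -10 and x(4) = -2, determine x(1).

Rearranging, x(n-2) = (x(n) + x(n-1)) / -3.
x(2) = (-2 + (-10)) / -3 = -12/-3 = 4
x(1) = (-10 + 4) / -3 = -6/-3 = 2

2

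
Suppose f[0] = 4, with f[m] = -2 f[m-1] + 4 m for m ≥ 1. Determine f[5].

-92

f[1] = -2·4 + 4 = -4
f[2] = -2·(-4) + 8 = 16
f[3] = -2·16 + 12 = -20
f[4] = -2·(-20) + 16 = 56
f[5] = -2·56 + 20 = -92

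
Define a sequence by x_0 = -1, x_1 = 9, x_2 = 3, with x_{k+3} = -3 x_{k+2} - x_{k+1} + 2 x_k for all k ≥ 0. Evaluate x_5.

x_3 = -3*3 - 9 + 2*(-1) = -20
x_4 = -3*(-20) - 3 + 2*9 = 75
x_5 = -3*75 - (-20) + 2*3 = -199

-199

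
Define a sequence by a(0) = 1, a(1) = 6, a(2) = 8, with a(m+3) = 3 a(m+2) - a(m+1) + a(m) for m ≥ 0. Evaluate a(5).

a(3) = 3·8 - 6 + 1 = 19
a(4) = 3·19 - 8 + 6 = 55
a(5) = 3·55 - 19 + 8 = 154

154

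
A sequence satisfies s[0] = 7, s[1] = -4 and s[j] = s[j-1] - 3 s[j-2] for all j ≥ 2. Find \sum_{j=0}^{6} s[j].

43

s[2] = (-4) - 3*7 = -25
s[3] = (-25) - 3*(-4) = -13
s[4] = (-13) - 3*(-25) = 62
s[5] = 62 - 3*(-13) = 101
s[6] = 101 - 3*62 = -85
Sum = 7 + (-4) + (-25) + (-13) + 62 + 101 + (-85) = 43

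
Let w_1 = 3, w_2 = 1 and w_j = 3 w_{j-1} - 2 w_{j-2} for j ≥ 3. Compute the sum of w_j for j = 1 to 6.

w_3 = 3·1 - 2·3 = -3
w_4 = 3·(-3) - 2·1 = -11
w_5 = 3·(-11) - 2·(-3) = -27
w_6 = 3·(-27) - 2·(-11) = -59
Sum = 3 + 1 + (-3) + (-11) + (-27) + (-59) = -96

-96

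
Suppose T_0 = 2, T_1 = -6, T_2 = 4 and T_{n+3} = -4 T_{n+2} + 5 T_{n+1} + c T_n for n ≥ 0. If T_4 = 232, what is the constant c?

-2

T_3 = -46 + 2c
T_4 = 204 - 14c
So 204 - 14c = 232, giving c = -2.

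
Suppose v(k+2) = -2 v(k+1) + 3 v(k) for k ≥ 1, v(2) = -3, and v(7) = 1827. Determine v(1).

Let v(1) = z.
v(3) = 6 + 3z
v(4) = -21 - 6z
v(5) = 60 + 21z
v(6) = -183 - 60z
v(7) = 546 + 183z
So 546 + 183z = 1827, giving z = 7.

7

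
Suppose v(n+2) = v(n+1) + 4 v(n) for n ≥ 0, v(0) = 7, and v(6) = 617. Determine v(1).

Let v(1) = w.
v(2) = 28 + w
v(3) = 28 + 5w
v(4) = 140 + 9w
v(5) = 252 + 29w
v(6) = 812 + 65w
So 812 + 65w = 617, giving w = -3.

-3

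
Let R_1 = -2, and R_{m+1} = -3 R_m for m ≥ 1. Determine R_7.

-1458

R_2 = -3(-2) = 6
R_3 = -3(6) = -18
R_4 = -3(-18) = 54
R_5 = -3(54) = -162
R_6 = -3(-162) = 486
R_7 = -3(486) = -1458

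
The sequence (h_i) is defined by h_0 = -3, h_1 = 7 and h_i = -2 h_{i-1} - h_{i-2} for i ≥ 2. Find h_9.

h_2 = -2*7 - (-3) = -11
h_3 = -2*(-11) - 7 = 15
h_4 = -2*15 - (-11) = -19
h_5 = -2*(-19) - 15 = 23
h_6 = -2*23 - (-19) = -27
h_7 = -2*(-27) - 23 = 31
h_8 = -2*31 - (-27) = -35
h_9 = -2*(-35) - 31 = 39

39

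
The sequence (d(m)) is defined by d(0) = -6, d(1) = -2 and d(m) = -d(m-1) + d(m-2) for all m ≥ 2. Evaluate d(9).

d(2) = -(-2) + (-6) = -4
d(3) = -(-4) + (-2) = 2
d(4) = -2 + (-4) = -6
d(5) = -(-6) + 2 = 8
d(6) = -8 + (-6) = -14
d(7) = -(-14) + 8 = 22
d(8) = -22 + (-14) = -36
d(9) = -(-36) + 22 = 58

58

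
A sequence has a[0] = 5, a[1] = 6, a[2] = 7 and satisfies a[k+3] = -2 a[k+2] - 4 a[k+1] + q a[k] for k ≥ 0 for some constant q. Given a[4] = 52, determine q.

a[3] = -38 + 5q
a[4] = 48 - 4q
So 48 - 4q = 52, giving q = -1.

-1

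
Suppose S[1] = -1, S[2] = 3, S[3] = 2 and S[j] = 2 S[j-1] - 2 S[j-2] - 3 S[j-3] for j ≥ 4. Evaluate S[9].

194

S[4] = 2·2 - 2·3 - 3·(-1) = 1
S[5] = 2·1 - 2·2 - 3·3 = -11
S[6] = 2·(-11) - 2·1 - 3·2 = -30
S[7] = 2·(-30) - 2·(-11) - 3·1 = -41
S[8] = 2·(-41) - 2·(-30) - 3·(-11) = 11
S[9] = 2·11 - 2·(-41) - 3·(-30) = 194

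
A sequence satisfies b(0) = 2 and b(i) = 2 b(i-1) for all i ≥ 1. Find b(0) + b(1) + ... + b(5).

126

b(1) = 2·2 = 4
b(2) = 2·4 = 8
b(3) = 2·8 = 16
b(4) = 2·16 = 32
b(5) = 2·32 = 64
Sum = 2 + 4 + 8 + 16 + 32 + 64 = 126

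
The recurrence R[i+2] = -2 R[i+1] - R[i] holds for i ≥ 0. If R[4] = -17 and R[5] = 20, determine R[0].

Rearranging, R[i-2] = -(R[i] + 2 R[i-1]).
R[3] = -(20 + 2·(-17)) = 14
R[2] = -(-17 + 2·14) = -11
R[1] = -(14 + 2·(-11)) = 8
R[0] = -(-11 + 2·8) = -5

-5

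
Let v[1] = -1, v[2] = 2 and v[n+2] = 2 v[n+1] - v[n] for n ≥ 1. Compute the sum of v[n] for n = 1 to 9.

v[3] = 2*2 - (-1) = 5
v[4] = 2*5 - 2 = 8
v[5] = 2*8 - 5 = 11
v[6] = 2*11 - 8 = 14
v[7] = 2*14 - 11 = 17
v[8] = 2*17 - 14 = 20
v[9] = 2*20 - 17 = 23
Sum = (-1) + 2 + 5 + 8 + 11 + 14 + 17 + 20 + 23 = 99

99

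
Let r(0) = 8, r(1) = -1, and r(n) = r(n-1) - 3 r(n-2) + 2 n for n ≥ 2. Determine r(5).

105

r(2) = (-1) - 3(8) + 4 = -21
r(3) = (-21) - 3(-1) + 6 = -12
r(4) = (-12) - 3(-21) + 8 = 59
r(5) = 59 - 3(-12) + 10 = 105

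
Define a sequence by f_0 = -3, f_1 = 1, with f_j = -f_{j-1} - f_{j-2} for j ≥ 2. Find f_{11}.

f_2 = -1 - (-3) = 2
f_3 = -2 - 1 = -3
f_4 = -(-3) - 2 = 1
f_5 = -1 - (-3) = 2
f_6 = -2 - 1 = -3
f_7 = -(-3) - 2 = 1
f_8 = -1 - (-3) = 2
f_9 = -2 - 1 = -3
f_{10} = -(-3) - 2 = 1
f_{11} = -1 - (-3) = 2

2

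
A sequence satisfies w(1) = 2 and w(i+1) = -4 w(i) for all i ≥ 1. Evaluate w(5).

512

w(2) = -4·2 = -8
w(3) = -4·(-8) = 32
w(4) = -4·32 = -128
w(5) = -4·(-128) = 512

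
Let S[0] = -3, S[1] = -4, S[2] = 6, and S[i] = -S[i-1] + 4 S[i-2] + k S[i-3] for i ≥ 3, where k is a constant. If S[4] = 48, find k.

-2

S[3] = -22 - 3k
S[4] = 46 - k
So 46 - k = 48, giving k = -2.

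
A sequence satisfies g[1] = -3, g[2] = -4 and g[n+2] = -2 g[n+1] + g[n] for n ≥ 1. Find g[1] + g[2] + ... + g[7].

g[3] = -2*(-4) + (-3) = 5
g[4] = -2*5 + (-4) = -14
g[5] = -2*(-14) + 5 = 33
g[6] = -2*33 + (-14) = -80
g[7] = -2*(-80) + 33 = 193
Sum = (-3) + (-4) + 5 + (-14) + 33 + (-80) + 193 = 130

130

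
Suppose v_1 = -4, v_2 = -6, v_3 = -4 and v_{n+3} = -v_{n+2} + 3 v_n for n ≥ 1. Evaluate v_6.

-2

v_4 = -(-4) + 3(-4) = -8
v_5 = -(-8) + 3(-6) = -10
v_6 = -(-10) + 3(-4) = -2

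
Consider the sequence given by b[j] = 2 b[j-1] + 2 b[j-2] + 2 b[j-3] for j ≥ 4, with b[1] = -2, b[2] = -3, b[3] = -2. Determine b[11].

-23192

b[4] = 2(-2) + 2(-3) + 2(-2) = -14
b[5] = 2(-14) + 2(-2) + 2(-3) = -38
b[6] = 2(-38) + 2(-14) + 2(-2) = -108
b[7] = 2(-108) + 2(-38) + 2(-14) = -320
b[8] = 2(-320) + 2(-108) + 2(-38) = -932
b[9] = 2(-932) + 2(-320) + 2(-108) = -2720
b[10] = 2(-2720) + 2(-932) + 2(-320) = -7944
b[11] = 2(-7944) + 2(-2720) + 2(-932) = -23192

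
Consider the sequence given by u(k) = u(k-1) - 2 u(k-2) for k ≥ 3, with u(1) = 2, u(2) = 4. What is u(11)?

24

u(3) = 4 - 2*2 = 0
u(4) = 0 - 2*4 = -8
u(5) = (-8) - 2*0 = -8
u(6) = (-8) - 2*(-8) = 8
u(7) = 8 - 2*(-8) = 24
u(8) = 24 - 2*8 = 8
u(9) = 8 - 2*24 = -40
u(10) = (-40) - 2*8 = -56
u(11) = (-56) - 2*(-40) = 24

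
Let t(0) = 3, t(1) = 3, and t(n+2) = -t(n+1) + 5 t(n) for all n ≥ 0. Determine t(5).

-42

t(2) = -3 + 5*3 = 12
t(3) = -12 + 5*3 = 3
t(4) = -3 + 5*12 = 57
t(5) = -57 + 5*3 = -42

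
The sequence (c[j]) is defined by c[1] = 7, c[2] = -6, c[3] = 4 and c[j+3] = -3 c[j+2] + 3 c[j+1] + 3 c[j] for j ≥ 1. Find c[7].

270

c[4] = -3·4 + 3·(-6) + 3·7 = -9
c[5] = -3·(-9) + 3·4 + 3·(-6) = 21
c[6] = -3·21 + 3·(-9) + 3·4 = -78
c[7] = -3·(-78) + 3·21 + 3·(-9) = 270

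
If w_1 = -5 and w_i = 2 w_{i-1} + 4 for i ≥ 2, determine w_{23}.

The fixed point is 4/(1 - 2) = -4, so w_i + 4 = 2(w_{i-1} + 4).
Hence w_i = -1·2^{i-1} - 4.
w_{23} = -1·2^{22} - 4 = -1·4194304 - 4 = -4194308.

-4194308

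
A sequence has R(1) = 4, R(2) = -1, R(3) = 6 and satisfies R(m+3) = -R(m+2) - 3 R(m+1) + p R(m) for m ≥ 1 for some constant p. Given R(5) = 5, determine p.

-4

R(4) = -3 + 4p
R(5) = -15 - 5p
So -15 - 5p = 5, giving p = -4.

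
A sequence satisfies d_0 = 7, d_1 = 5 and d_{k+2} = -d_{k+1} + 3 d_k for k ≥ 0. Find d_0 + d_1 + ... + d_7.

-132

d_2 = -5 + 3*7 = 16
d_3 = -16 + 3*5 = -1
d_4 = -(-1) + 3*16 = 49
d_5 = -49 + 3*(-1) = -52
d_6 = -(-52) + 3*49 = 199
d_7 = -199 + 3*(-52) = -355
Sum = 7 + 5 + 16 + (-1) + 49 + (-52) + 199 + (-355) = -132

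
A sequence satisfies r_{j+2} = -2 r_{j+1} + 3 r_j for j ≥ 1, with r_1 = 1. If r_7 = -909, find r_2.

6

Let r_2 = w.
r_3 = 3 - 2w
r_4 = -6 + 7w
r_5 = 21 - 20w
r_6 = -60 + 61w
r_7 = 183 - 182w
So 183 - 182w = -909, giving w = 6.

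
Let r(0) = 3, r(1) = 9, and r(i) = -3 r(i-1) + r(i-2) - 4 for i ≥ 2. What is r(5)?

r(2) = -3(9) + 3 - 4 = -28
r(3) = -3(-28) + 9 - 4 = 89
r(4) = -3(89) + (-28) - 4 = -299
r(5) = -3(-299) + 89 - 4 = 982

982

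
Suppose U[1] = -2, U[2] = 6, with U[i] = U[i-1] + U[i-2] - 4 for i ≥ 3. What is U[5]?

U[3] = 6 + (-2) - 4 = 0
U[4] = 0 + 6 - 4 = 2
U[5] = 2 + 0 - 4 = -2

-2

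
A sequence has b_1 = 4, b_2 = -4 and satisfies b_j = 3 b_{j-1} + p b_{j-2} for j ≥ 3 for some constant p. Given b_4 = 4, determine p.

b_3 = -12 + 4p
b_4 = -36 + 8p
So -36 + 8p = 4, giving p = 5.

5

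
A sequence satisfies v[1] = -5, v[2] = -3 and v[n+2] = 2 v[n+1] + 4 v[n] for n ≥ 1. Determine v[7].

v[3] = 2*(-3) + 4*(-5) = -26
v[4] = 2*(-26) + 4*(-3) = -64
v[5] = 2*(-64) + 4*(-26) = -232
v[6] = 2*(-232) + 4*(-64) = -720
v[7] = 2*(-720) + 4*(-232) = -2368

-2368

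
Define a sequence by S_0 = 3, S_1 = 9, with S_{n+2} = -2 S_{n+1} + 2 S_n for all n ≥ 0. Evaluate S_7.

S_2 = -2*9 + 2*3 = -12
S_3 = -2*(-12) + 2*9 = 42
S_4 = -2*42 + 2*(-12) = -108
S_5 = -2*(-108) + 2*42 = 300
S_6 = -2*300 + 2*(-108) = -816
S_7 = -2*(-816) + 2*300 = 2232

2232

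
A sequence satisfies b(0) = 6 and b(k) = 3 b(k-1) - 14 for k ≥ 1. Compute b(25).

-847288609436

The fixed point is -14/(1 - 3) = 7, so b(k) - 7 = 3(b(k-1) - 7).
Hence b(k) = -1·3^k + 7.
b(25) = -1·3^{25} + 7 = -1·847288609443 + 7 = -847288609436.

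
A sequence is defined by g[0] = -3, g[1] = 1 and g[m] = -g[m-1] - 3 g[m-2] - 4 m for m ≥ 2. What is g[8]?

168

g[2] = -1 - 3·(-3) - 8 = 0
g[3] = -0 - 3·1 - 12 = -15
g[4] = -(-15) - 3·0 - 16 = -1
g[5] = -(-1) - 3·(-15) - 20 = 26
g[6] = -26 - 3·(-1) - 24 = -47
g[7] = -(-47) - 3·26 - 28 = -59
g[8] = -(-59) - 3·(-47) - 32 = 168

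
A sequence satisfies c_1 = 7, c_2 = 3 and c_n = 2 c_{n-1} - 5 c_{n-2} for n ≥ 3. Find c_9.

c_3 = 2·3 - 5·7 = -29
c_4 = 2·(-29) - 5·3 = -73
c_5 = 2·(-73) - 5·(-29) = -1
c_6 = 2·(-1) - 5·(-73) = 363
c_7 = 2·363 - 5·(-1) = 731
c_8 = 2·731 - 5·363 = -353
c_9 = 2·(-353) - 5·731 = -4361

-4361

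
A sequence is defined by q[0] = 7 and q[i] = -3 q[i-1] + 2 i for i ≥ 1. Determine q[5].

-1607

q[1] = -3*7 + 2 = -19
q[2] = -3*(-19) + 4 = 61
q[3] = -3*61 + 6 = -177
q[4] = -3*(-177) + 8 = 539
q[5] = -3*539 + 10 = -1607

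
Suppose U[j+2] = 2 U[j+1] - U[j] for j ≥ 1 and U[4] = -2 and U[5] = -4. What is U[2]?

Rearranging, U[j-2] = -(U[j] - 2 U[j-1]).
U[3] = -(-4 - 2·(-2)) = 0
U[2] = -(-2 - 2·0) = 2

2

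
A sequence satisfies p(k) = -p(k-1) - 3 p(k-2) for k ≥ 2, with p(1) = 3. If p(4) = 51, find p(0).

Let p(0) = x.
p(2) = -3 - 3x
p(3) = -6 + 3x
p(4) = 15 + 6x
So 15 + 6x = 51, giving x = 6.

6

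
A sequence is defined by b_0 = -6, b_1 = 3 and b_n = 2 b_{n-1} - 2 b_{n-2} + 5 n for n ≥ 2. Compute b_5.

b_2 = 2·3 - 2·(-6) + 10 = 28
b_3 = 2·28 - 2·3 + 15 = 65
b_4 = 2·65 - 2·28 + 20 = 94
b_5 = 2·94 - 2·65 + 25 = 83

83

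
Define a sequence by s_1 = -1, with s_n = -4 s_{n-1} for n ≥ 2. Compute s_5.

s_2 = -4(-1) = 4
s_3 = -4(4) = -16
s_4 = -4(-16) = 64
s_5 = -4(64) = -256

-256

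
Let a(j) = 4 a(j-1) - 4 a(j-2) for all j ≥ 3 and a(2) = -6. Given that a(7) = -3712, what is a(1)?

8

Let a(1) = x.
a(3) = -24 - 4x
a(4) = -72 - 16x
a(5) = -192 - 48x
a(6) = -480 - 128x
a(7) = -1152 - 320x
So -1152 - 320x = -3712, giving x = 8.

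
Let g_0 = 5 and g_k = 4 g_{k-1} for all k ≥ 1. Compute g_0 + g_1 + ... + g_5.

g_1 = 4·5 = 20
g_2 = 4·20 = 80
g_3 = 4·80 = 320
g_4 = 4·320 = 1280
g_5 = 4·1280 = 5120
Sum = 5 + 20 + 80 + 320 + 1280 + 5120 = 6825

6825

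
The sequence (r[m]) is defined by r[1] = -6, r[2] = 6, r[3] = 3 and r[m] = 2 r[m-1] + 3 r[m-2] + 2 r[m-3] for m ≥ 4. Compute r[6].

r[4] = 2·3 + 3·6 + 2·(-6) = 12
r[5] = 2·12 + 3·3 + 2·6 = 45
r[6] = 2·45 + 3·12 + 2·3 = 132

132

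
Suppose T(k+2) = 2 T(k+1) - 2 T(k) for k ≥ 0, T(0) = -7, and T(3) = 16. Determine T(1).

Let T(1) = y.
T(2) = 14 + 2y
T(3) = 28 + 2y
So 28 + 2y = 16, giving y = -6.

-6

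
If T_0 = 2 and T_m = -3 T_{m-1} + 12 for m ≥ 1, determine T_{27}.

7625597484990

The fixed point is 12/(1 + 3) = 3, so T_m - 3 = -3(T_{m-1} - 3).
Hence T_m = -1·(-3)^m + 3.
T_{27} = -1·(-3)^{27} + 3 = -1·-7625597484987 + 3 = 7625597484990.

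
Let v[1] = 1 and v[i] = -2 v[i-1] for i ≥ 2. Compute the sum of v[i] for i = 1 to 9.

171

v[2] = -2(1) = -2
v[3] = -2(-2) = 4
v[4] = -2(4) = -8
v[5] = -2(-8) = 16
v[6] = -2(16) = -32
v[7] = -2(-32) = 64
v[8] = -2(64) = -128
v[9] = -2(-128) = 256
Sum = 1 + (-2) + 4 + (-8) + 16 + (-32) + 64 + (-128) + 256 = 171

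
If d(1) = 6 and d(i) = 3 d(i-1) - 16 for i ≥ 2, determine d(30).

The fixed point is -16/(1 - 3) = 8, so d(i) - 8 = 3(d(i-1) - 8).
Hence d(i) = -2·3^{i-1} + 8.
d(30) = -2·3^{29} + 8 = -2·68630377364883 + 8 = -137260754729758.

-137260754729758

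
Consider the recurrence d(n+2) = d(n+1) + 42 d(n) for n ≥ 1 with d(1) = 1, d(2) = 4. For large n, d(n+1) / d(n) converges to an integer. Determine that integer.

7

The characteristic equation is r^2 - r - 42 = 0, which factors as (r - 7)(r + 6) = 0.
So the roots are 7 and -6. Since |7| > |-6| and the coefficient of 7^n is non-zero, the ratio tends to 7.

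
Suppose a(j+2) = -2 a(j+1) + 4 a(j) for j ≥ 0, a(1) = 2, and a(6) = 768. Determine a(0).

Let a(0) = z.
a(2) = -4 + 4z
a(3) = 16 - 8z
a(4) = -48 + 32z
a(5) = 160 - 96z
a(6) = -512 + 320z
So -512 + 320z = 768, giving z = 4.

4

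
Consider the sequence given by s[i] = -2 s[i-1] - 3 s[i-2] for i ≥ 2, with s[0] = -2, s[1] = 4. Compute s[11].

s[2] = -2(4) - 3(-2) = -2
s[3] = -2(-2) - 3(4) = -8
s[4] = -2(-8) - 3(-2) = 22
s[5] = -2(22) - 3(-8) = -20
s[6] = -2(-20) - 3(22) = -26
s[7] = -2(-26) - 3(-20) = 112
s[8] = -2(112) - 3(-26) = -146
s[9] = -2(-146) - 3(112) = -44
s[10] = -2(-44) - 3(-146) = 526
s[11] = -2(526) - 3(-44) = -920

-920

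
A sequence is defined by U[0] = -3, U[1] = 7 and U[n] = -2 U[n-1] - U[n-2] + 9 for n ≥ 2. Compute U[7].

4

U[2] = -2·7 - (-3) + 9 = -2
U[3] = -2·(-2) - 7 + 9 = 6
U[4] = -2·6 - (-2) + 9 = -1
U[5] = -2·(-1) - 6 + 9 = 5
U[6] = -2·5 - (-1) + 9 = 0
U[7] = -2·0 - 5 + 9 = 4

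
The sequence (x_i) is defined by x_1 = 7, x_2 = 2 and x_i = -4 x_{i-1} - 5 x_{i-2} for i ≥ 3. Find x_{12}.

-121998

x_3 = -4(2) - 5(7) = -43
x_4 = -4(-43) - 5(2) = 162
x_5 = -4(162) - 5(-43) = -433
x_6 = -4(-433) - 5(162) = 922
x_7 = -4(922) - 5(-433) = -1523
x_8 = -4(-1523) - 5(922) = 1482
x_9 = -4(1482) - 5(-1523) = 1687
x_{10} = -4(1687) - 5(1482) = -14158
x_{11} = -4(-14158) - 5(1687) = 48197
x_{12} = -4(48197) - 5(-14158) = -121998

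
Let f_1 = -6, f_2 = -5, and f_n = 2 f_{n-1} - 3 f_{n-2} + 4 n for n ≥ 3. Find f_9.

f_3 = 2·(-5) - 3·(-6) + 12 = 20
f_4 = 2·20 - 3·(-5) + 16 = 71
f_5 = 2·71 - 3·20 + 20 = 102
f_6 = 2·102 - 3·71 + 24 = 15
f_7 = 2·15 - 3·102 + 28 = -248
f_8 = 2·(-248) - 3·15 + 32 = -509
f_9 = 2·(-509) - 3·(-248) + 36 = -238

-238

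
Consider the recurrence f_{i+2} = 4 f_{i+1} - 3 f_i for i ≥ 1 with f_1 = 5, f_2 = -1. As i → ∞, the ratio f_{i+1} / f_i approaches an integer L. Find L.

The characteristic equation is r^2 - 4r + 3 = 0, which factors as (r - 3)(r - 1) = 0.
So the roots are 3 and 1. Since |3| > |1| and the coefficient of 3^i is non-zero, the ratio tends to 3.

3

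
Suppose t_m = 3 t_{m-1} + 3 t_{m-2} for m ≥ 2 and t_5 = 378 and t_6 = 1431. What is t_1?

3

Rearranging, t_{m-2} = (t_m - 3 t_{m-1}) / 3.
t_4 = (1431 - 3·378) / 3 = 297/3 = 99
t_3 = (378 - 3·99) / 3 = 81/3 = 27
t_2 = (99 - 3·27) / 3 = 18/3 = 6
t_1 = (27 - 3·6) / 3 = 9/3 = 3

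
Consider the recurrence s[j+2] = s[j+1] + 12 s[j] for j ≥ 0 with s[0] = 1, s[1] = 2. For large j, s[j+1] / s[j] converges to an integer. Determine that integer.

The characteristic equation is r^2 - r - 12 = 0, which factors as (r - 4)(r + 3) = 0.
So the roots are 4 and -3. Since |4| > |-3| and the coefficient of 4^j is non-zero, the ratio tends to 4.

4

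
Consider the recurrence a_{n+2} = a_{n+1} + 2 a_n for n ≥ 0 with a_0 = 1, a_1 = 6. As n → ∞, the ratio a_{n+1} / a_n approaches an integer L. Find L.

The characteristic equation is r^2 - r - 2 = 0, which factors as (r - 2)(r + 1) = 0.
So the roots are 2 and -1. Since |2| > |-1| and the coefficient of 2^n is non-zero, the ratio tends to 2.

2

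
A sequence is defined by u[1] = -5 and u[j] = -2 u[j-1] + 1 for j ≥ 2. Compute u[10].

u[2] = -2(-5) + 1 = 11
u[3] = -2(11) + 1 = -21
u[4] = -2(-21) + 1 = 43
u[5] = -2(43) + 1 = -85
u[6] = -2(-85) + 1 = 171
u[7] = -2(171) + 1 = -341
u[8] = -2(-341) + 1 = 683
u[9] = -2(683) + 1 = -1365
u[10] = -2(-1365) + 1 = 2731

2731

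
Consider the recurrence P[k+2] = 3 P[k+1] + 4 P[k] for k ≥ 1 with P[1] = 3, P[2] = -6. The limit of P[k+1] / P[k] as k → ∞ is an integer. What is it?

The characteristic equation is r^2 - 3r - 4 = 0, which factors as (r - 4)(r + 1) = 0.
So the roots are 4 and -1. Since |4| > |-1| and the coefficient of 4^k is non-zero, the ratio tends to 4.

4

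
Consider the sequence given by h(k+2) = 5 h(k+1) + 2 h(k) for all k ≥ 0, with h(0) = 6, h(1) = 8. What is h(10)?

35674892

h(2) = 5(8) + 2(6) = 52
h(3) = 5(52) + 2(8) = 276
h(4) = 5(276) + 2(52) = 1484
h(5) = 5(1484) + 2(276) = 7972
h(6) = 5(7972) + 2(1484) = 42828
h(7) = 5(42828) + 2(7972) = 230084
h(8) = 5(230084) + 2(42828) = 1236076
h(9) = 5(1236076) + 2(230084) = 6640548
h(10) = 5(6640548) + 2(1236076) = 35674892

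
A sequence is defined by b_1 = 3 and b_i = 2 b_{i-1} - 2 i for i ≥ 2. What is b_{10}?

b_2 = 2·3 - 4 = 2
b_3 = 2·2 - 6 = -2
b_4 = 2·(-2) - 8 = -12
b_5 = 2·(-12) - 10 = -34
b_6 = 2·(-34) - 12 = -80
b_7 = 2·(-80) - 14 = -174
b_8 = 2·(-174) - 16 = -364
b_9 = 2·(-364) - 18 = -746
b_{10} = 2·(-746) - 20 = -1512

-1512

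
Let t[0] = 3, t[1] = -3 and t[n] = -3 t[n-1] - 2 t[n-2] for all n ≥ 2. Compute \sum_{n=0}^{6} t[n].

t[2] = -3*(-3) - 2*3 = 3
t[3] = -3*3 - 2*(-3) = -3
t[4] = -3*(-3) - 2*3 = 3
t[5] = -3*3 - 2*(-3) = -3
t[6] = -3*(-3) - 2*3 = 3
Sum = 3 + (-3) + 3 + (-3) + 3 + (-3) + 3 = 3

3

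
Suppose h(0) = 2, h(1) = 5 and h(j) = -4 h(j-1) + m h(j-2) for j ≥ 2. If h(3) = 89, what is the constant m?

-3

h(2) = -20 + 2m
h(3) = 80 - 3m
So 80 - 3m = 89, giving m = -3.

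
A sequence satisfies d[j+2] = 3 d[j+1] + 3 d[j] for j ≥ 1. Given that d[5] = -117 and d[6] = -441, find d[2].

-1

Rearranging, d[j-2] = (d[j] - 3 d[j-1]) / 3.
d[4] = (-441 - 3·(-117)) / 3 = -90/3 = -30
d[3] = (-117 - 3·(-30)) / 3 = -27/3 = -9
d[2] = (-30 - 3·(-9)) / 3 = -3/3 = -1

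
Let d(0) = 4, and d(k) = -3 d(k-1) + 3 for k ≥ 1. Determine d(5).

d(1) = -3*4 + 3 = -9
d(2) = -3*(-9) + 3 = 30
d(3) = -3*30 + 3 = -87
d(4) = -3*(-87) + 3 = 264
d(5) = -3*264 + 3 = -789

-789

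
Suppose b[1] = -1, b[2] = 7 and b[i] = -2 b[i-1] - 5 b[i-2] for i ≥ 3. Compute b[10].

-3353

b[3] = -2*7 - 5*(-1) = -9
b[4] = -2*(-9) - 5*7 = -17
b[5] = -2*(-17) - 5*(-9) = 79
b[6] = -2*79 - 5*(-17) = -73
b[7] = -2*(-73) - 5*79 = -249
b[8] = -2*(-249) - 5*(-73) = 863
b[9] = -2*863 - 5*(-249) = -481
b[10] = -2*(-481) - 5*863 = -3353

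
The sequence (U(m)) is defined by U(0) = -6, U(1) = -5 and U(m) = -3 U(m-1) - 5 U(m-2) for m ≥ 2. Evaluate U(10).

32145

U(2) = -3·(-5) - 5·(-6) = 45
U(3) = -3·45 - 5·(-5) = -110
U(4) = -3·(-110) - 5·45 = 105
U(5) = -3·105 - 5·(-110) = 235
U(6) = -3·235 - 5·105 = -1230
U(7) = -3·(-1230) - 5·235 = 2515
U(8) = -3·2515 - 5·(-1230) = -1395
U(9) = -3·(-1395) - 5·2515 = -8390
U(10) = -3·(-8390) - 5·(-1395) = 32145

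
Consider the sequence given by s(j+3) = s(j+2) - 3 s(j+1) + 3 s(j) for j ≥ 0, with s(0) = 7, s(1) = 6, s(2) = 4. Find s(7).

s(3) = 4 - 3*6 + 3*7 = 7
s(4) = 7 - 3*4 + 3*6 = 13
s(5) = 13 - 3*7 + 3*4 = 4
s(6) = 4 - 3*13 + 3*7 = -14
s(7) = (-14) - 3*4 + 3*13 = 13

13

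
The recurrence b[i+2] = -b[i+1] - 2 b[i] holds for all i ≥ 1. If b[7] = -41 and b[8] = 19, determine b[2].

Rearranging, b[i-2] = (b[i] + b[i-1]) / -2.
b[6] = (19 + (-41)) / -2 = -22/-2 = 11
b[5] = (-41 + 11) / -2 = -30/-2 = 15
b[4] = (11 + 15) / -2 = 26/-2 = -13
b[3] = (15 + (-13)) / -2 = 2/-2 = -1
b[2] = (-13 + (-1)) / -2 = -14/-2 = 7

7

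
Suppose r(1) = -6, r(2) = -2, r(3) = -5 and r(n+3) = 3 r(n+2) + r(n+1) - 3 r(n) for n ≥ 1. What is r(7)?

r(4) = 3*(-5) + (-2) - 3*(-6) = 1
r(5) = 3*1 + (-5) - 3*(-2) = 4
r(6) = 3*4 + 1 - 3*(-5) = 28
r(7) = 3*28 + 4 - 3*1 = 85

85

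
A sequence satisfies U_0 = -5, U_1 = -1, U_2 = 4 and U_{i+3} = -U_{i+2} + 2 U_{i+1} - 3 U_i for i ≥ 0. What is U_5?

4

U_3 = -4 + 2·(-1) - 3·(-5) = 9
U_4 = -9 + 2·4 - 3·(-1) = 2
U_5 = -2 + 2·9 - 3·4 = 4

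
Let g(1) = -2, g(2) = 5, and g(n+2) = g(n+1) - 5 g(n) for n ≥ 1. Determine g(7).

g(3) = 5 - 5(-2) = 15
g(4) = 15 - 5(5) = -10
g(5) = (-10) - 5(15) = -85
g(6) = (-85) - 5(-10) = -35
g(7) = (-35) - 5(-85) = 390

390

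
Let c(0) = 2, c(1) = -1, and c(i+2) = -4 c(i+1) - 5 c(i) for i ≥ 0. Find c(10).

c(2) = -4*(-1) - 5*2 = -6
c(3) = -4*(-6) - 5*(-1) = 29
c(4) = -4*29 - 5*(-6) = -86
c(5) = -4*(-86) - 5*29 = 199
c(6) = -4*199 - 5*(-86) = -366
c(7) = -4*(-366) - 5*199 = 469
c(8) = -4*469 - 5*(-366) = -46
c(9) = -4*(-46) - 5*469 = -2161
c(10) = -4*(-2161) - 5*(-46) = 8874

8874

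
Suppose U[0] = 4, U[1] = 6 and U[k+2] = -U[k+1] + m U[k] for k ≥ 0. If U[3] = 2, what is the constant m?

U[2] = -6 + 4m
U[3] = 6 + 2m
So 6 + 2m = 2, giving m = -2.

-2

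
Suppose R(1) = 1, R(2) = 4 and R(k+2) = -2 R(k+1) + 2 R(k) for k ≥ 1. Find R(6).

R(3) = -2*4 + 2*1 = -6
R(4) = -2*(-6) + 2*4 = 20
R(5) = -2*20 + 2*(-6) = -52
R(6) = -2*(-52) + 2*20 = 144

144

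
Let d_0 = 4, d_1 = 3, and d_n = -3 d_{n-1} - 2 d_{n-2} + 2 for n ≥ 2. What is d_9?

3233

d_2 = -3*3 - 2*4 + 2 = -15
d_3 = -3*(-15) - 2*3 + 2 = 41
d_4 = -3*41 - 2*(-15) + 2 = -91
d_5 = -3*(-91) - 2*41 + 2 = 193
d_6 = -3*193 - 2*(-91) + 2 = -395
d_7 = -3*(-395) - 2*193 + 2 = 801
d_8 = -3*801 - 2*(-395) + 2 = -1611
d_9 = -3*(-1611) - 2*801 + 2 = 3233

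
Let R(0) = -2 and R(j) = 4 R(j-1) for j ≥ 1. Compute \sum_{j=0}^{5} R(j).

R(1) = 4·(-2) = -8
R(2) = 4·(-8) = -32
R(3) = 4·(-32) = -128
R(4) = 4·(-128) = -512
R(5) = 4·(-512) = -2048
Sum = (-2) + (-8) + (-32) + (-128) + (-512) + (-2048) = -2730

-2730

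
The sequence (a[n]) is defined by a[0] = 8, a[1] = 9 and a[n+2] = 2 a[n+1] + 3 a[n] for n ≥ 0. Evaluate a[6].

a[2] = 2·9 + 3·8 = 42
a[3] = 2·42 + 3·9 = 111
a[4] = 2·111 + 3·42 = 348
a[5] = 2·348 + 3·111 = 1029
a[6] = 2·1029 + 3·348 = 3102

3102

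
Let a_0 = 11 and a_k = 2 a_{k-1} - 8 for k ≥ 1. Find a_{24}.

50331656

The fixed point is -8/(1 - 2) = 8, so a_k - 8 = 2(a_{k-1} - 8).
Hence a_k = 3·2^k + 8.
a_{24} = 3·2^{24} + 8 = 3·16777216 + 8 = 50331656.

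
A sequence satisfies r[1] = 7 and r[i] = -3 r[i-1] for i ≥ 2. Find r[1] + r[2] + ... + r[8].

-11480

r[2] = -3·7 = -21
r[3] = -3·(-21) = 63
r[4] = -3·63 = -189
r[5] = -3·(-189) = 567
r[6] = -3·567 = -1701
r[7] = -3·(-1701) = 5103
r[8] = -3·5103 = -15309
Sum = 7 + (-21) + 63 + (-189) + 567 + (-1701) + 5103 + (-15309) = -11480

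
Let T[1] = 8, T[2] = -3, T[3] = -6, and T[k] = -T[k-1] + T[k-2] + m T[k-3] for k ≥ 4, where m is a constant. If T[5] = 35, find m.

-4

T[4] = 3 + 8m
T[5] = -9 - 11m
So -9 - 11m = 35, giving m = -4.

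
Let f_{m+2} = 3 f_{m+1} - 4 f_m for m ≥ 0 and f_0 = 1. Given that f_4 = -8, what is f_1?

Let f_1 = v.
f_2 = -4 + 3v
f_3 = -12 + 5v
f_4 = -20 + 3v
So -20 + 3v = -8, giving v = 4.

4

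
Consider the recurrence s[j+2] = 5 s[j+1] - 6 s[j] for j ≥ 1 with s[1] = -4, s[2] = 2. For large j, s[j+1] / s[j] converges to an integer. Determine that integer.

3

The characteristic equation is r^2 - 5r + 6 = 0, which factors as (r - 3)(r - 2) = 0.
So the roots are 3 and 2. Since |3| > |2| and the coefficient of 3^j is non-zero, the ratio tends to 3.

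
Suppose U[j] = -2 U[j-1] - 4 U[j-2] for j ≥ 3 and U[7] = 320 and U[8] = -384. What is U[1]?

Rearranging, U[j-2] = (U[j] + 2 U[j-1]) / -4.
U[6] = (-384 + 2*320) / -4 = 256/-4 = -64
U[5] = (320 + 2*(-64)) / -4 = 192/-4 = -48
U[4] = (-64 + 2*(-48)) / -4 = -160/-4 = 40
U[3] = (-48 + 2*40) / -4 = 32/-4 = -8
U[2] = (40 + 2*(-8)) / -4 = 24/-4 = -6
U[1] = (-8 + 2*(-6)) / -4 = -20/-4 = 5

5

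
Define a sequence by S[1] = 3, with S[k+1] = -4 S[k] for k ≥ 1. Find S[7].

12288

S[2] = -4(3) = -12
S[3] = -4(-12) = 48
S[4] = -4(48) = -192
S[5] = -4(-192) = 768
S[6] = -4(768) = -3072
S[7] = -4(-3072) = 12288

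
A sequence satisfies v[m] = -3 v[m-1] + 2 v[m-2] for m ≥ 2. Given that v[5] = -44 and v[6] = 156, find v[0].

Rearranging, v[m-2] = (v[m] + 3 v[m-1]) / 2.
v[4] = (156 + 3·(-44)) / 2 = 24/2 = 12
v[3] = (-44 + 3·12) / 2 = -8/2 = -4
v[2] = (12 + 3·(-4)) / 2 = 0/2 = 0
v[1] = (-4 + 3·0) / 2 = -4/2 = -2
v[0] = (0 + 3·(-2)) / 2 = -6/2 = -3

-3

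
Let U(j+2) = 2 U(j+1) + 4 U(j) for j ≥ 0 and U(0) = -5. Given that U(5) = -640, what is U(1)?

Let U(1) = y.
U(2) = -20 + 2y
U(3) = -40 + 8y
U(4) = -160 + 24y
U(5) = -480 + 80y
So -480 + 80y = -640, giving y = -2.

-2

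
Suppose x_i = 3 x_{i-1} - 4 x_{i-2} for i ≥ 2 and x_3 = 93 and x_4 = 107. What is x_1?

9

Rearranging, x_{i-2} = (x_i - 3 x_{i-1}) / -4.
x_2 = (107 - 3*93) / -4 = -172/-4 = 43
x_1 = (93 - 3*43) / -4 = -36/-4 = 9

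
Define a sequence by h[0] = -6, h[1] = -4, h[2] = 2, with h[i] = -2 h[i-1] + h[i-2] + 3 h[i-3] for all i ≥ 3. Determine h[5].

-104

h[3] = -2*2 + (-4) + 3*(-6) = -26
h[4] = -2*(-26) + 2 + 3*(-4) = 42
h[5] = -2*42 + (-26) + 3*2 = -104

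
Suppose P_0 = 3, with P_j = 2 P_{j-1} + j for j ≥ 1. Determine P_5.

P_1 = 2(3) + 1 = 7
P_2 = 2(7) + 2 = 16
P_3 = 2(16) + 3 = 35
P_4 = 2(35) + 4 = 74
P_5 = 2(74) + 5 = 153

153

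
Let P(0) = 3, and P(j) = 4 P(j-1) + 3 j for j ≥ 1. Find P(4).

P(1) = 4(3) + 3 = 15
P(2) = 4(15) + 6 = 66
P(3) = 4(66) + 9 = 273
P(4) = 4(273) + 12 = 1104

1104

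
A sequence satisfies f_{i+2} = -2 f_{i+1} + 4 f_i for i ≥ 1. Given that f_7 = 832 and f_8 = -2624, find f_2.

Rearranging, f_{i-2} = (f_i + 2 f_{i-1}) / 4.
f_6 = (-2624 + 2*832) / 4 = -960/4 = -240
f_5 = (832 + 2*(-240)) / 4 = 352/4 = 88
f_4 = (-240 + 2*88) / 4 = -64/4 = -16
f_3 = (88 + 2*(-16)) / 4 = 56/4 = 14
f_2 = (-16 + 2*14) / 4 = 12/4 = 3

3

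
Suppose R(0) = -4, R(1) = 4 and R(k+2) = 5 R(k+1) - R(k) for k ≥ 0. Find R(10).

R(2) = 5*4 - (-4) = 24
R(3) = 5*24 - 4 = 116
R(4) = 5*116 - 24 = 556
R(5) = 5*556 - 116 = 2664
R(6) = 5*2664 - 556 = 12764
R(7) = 5*12764 - 2664 = 61156
R(8) = 5*61156 - 12764 = 293016
R(9) = 5*293016 - 61156 = 1403924
R(10) = 5*1403924 - 293016 = 6726604

6726604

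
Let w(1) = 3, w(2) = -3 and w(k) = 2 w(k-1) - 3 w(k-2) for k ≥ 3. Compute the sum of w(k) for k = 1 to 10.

w(3) = 2·(-3) - 3·3 = -15
w(4) = 2·(-15) - 3·(-3) = -21
w(5) = 2·(-21) - 3·(-15) = 3
w(6) = 2·3 - 3·(-21) = 69
w(7) = 2·69 - 3·3 = 129
w(8) = 2·129 - 3·69 = 51
w(9) = 2·51 - 3·129 = -285
w(10) = 2·(-285) - 3·51 = -723
Sum = 3 + (-3) + (-15) + (-21) + 3 + 69 + 129 + 51 + (-285) + (-723) = -792

-792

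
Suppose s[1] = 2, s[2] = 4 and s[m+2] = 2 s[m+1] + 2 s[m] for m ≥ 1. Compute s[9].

4896

s[3] = 2*4 + 2*2 = 12
s[4] = 2*12 + 2*4 = 32
s[5] = 2*32 + 2*12 = 88
s[6] = 2*88 + 2*32 = 240
s[7] = 2*240 + 2*88 = 656
s[8] = 2*656 + 2*240 = 1792
s[9] = 2*1792 + 2*656 = 4896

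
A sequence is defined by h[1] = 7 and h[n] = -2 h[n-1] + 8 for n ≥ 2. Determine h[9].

h[2] = -2·7 + 8 = -6
h[3] = -2·(-6) + 8 = 20
h[4] = -2·20 + 8 = -32
h[5] = -2·(-32) + 8 = 72
h[6] = -2·72 + 8 = -136
h[7] = -2·(-136) + 8 = 280
h[8] = -2·280 + 8 = -552
h[9] = -2·(-552) + 8 = 1112

1112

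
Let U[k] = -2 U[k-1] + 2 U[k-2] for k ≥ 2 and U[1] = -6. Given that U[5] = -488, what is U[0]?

7

Let U[0] = y.
U[2] = 12 + 2y
U[3] = -36 - 4y
U[4] = 96 + 12y
U[5] = -264 - 32y
So -264 - 32y = -488, giving y = 7.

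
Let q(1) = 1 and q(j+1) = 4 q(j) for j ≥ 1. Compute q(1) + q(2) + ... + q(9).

q(2) = 4(1) = 4
q(3) = 4(4) = 16
q(4) = 4(16) = 64
q(5) = 4(64) = 256
q(6) = 4(256) = 1024
q(7) = 4(1024) = 4096
q(8) = 4(4096) = 16384
q(9) = 4(16384) = 65536
Sum = 1 + 4 + 16 + 64 + 256 + 1024 + 4096 + 16384 + 65536 = 87381

87381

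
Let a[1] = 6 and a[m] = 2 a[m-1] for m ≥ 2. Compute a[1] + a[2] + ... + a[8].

a[2] = 2*6 = 12
a[3] = 2*12 = 24
a[4] = 2*24 = 48
a[5] = 2*48 = 96
a[6] = 2*96 = 192
a[7] = 2*192 = 384
a[8] = 2*384 = 768
Sum = 6 + 12 + 24 + 48 + 96 + 192 + 384 + 768 = 1530

1530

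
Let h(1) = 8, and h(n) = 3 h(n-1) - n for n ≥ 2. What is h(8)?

14767

h(2) = 3(8) - 2 = 22
h(3) = 3(22) - 3 = 63
h(4) = 3(63) - 4 = 185
h(5) = 3(185) - 5 = 550
h(6) = 3(550) - 6 = 1644
h(7) = 3(1644) - 7 = 4925
h(8) = 3(4925) - 8 = 14767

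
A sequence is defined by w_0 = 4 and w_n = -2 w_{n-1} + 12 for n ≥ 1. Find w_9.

4

w_1 = -2(4) + 12 = 4
w_2 = -2(4) + 12 = 4
w_3 = -2(4) + 12 = 4
w_4 = -2(4) + 12 = 4
w_5 = -2(4) + 12 = 4
w_6 = -2(4) + 12 = 4
w_7 = -2(4) + 12 = 4
w_8 = -2(4) + 12 = 4
w_9 = -2(4) + 12 = 4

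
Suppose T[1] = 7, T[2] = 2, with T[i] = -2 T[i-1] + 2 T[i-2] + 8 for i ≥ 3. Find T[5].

92

T[3] = -2(2) + 2(7) + 8 = 18
T[4] = -2(18) + 2(2) + 8 = -24
T[5] = -2(-24) + 2(18) + 8 = 92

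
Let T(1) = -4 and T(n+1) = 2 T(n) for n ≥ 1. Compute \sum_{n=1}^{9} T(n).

-2044

T(2) = 2·(-4) = -8
T(3) = 2·(-8) = -16
T(4) = 2·(-16) = -32
T(5) = 2·(-32) = -64
T(6) = 2·(-64) = -128
T(7) = 2·(-128) = -256
T(8) = 2·(-256) = -512
T(9) = 2·(-512) = -1024
Sum = (-4) + (-8) + (-16) + (-32) + (-64) + (-128) + (-256) + (-512) + (-1024) = -2044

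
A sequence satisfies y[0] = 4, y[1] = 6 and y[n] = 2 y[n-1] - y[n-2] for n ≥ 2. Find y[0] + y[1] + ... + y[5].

54

y[2] = 2(6) - 4 = 8
y[3] = 2(8) - 6 = 10
y[4] = 2(10) - 8 = 12
y[5] = 2(12) - 10 = 14
Sum = 4 + 6 + 8 + 10 + 12 + 14 = 54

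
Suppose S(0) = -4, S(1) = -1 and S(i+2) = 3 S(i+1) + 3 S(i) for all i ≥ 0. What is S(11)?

-2114343

S(2) = 3(-1) + 3(-4) = -15
S(3) = 3(-15) + 3(-1) = -48
S(4) = 3(-48) + 3(-15) = -189
S(5) = 3(-189) + 3(-48) = -711
S(6) = 3(-711) + 3(-189) = -2700
S(7) = 3(-2700) + 3(-711) = -10233
S(8) = 3(-10233) + 3(-2700) = -38799
S(9) = 3(-38799) + 3(-10233) = -147096
S(10) = 3(-147096) + 3(-38799) = -557685
S(11) = 3(-557685) + 3(-147096) = -2114343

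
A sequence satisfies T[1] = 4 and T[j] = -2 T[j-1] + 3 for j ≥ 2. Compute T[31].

The fixed point is 3/(1 + 2) = 1, so T[j] - 1 = -2(T[j-1] - 1).
Hence T[j] = 3·(-2)^{j-1} + 1.
T[31] = 3·(-2)^{30} + 1 = 3·1073741824 + 1 = 3221225473.

3221225473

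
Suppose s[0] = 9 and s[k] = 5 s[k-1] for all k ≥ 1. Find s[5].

28125

s[1] = 5(9) = 45
s[2] = 5(45) = 225
s[3] = 5(225) = 1125
s[4] = 5(1125) = 5625
s[5] = 5(5625) = 28125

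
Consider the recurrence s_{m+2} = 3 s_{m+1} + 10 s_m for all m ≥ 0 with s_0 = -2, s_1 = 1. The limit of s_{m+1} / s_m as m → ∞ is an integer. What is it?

5

The characteristic equation is r^2 - 3r - 10 = 0, which factors as (r - 5)(r + 2) = 0.
So the roots are 5 and -2. Since |5| > |-2| and the coefficient of 5^m is non-zero, the ratio tends to 5.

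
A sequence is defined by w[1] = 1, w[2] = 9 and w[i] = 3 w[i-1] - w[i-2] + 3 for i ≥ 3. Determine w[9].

10333

w[3] = 3(9) - 1 + 3 = 29
w[4] = 3(29) - 9 + 3 = 81
w[5] = 3(81) - 29 + 3 = 217
w[6] = 3(217) - 81 + 3 = 573
w[7] = 3(573) - 217 + 3 = 1505
w[8] = 3(1505) - 573 + 3 = 3945
w[9] = 3(3945) - 1505 + 3 = 10333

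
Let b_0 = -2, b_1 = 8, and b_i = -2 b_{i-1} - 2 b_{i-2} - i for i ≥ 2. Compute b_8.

b_2 = -2*8 - 2*(-2) - 2 = -14
b_3 = -2*(-14) - 2*8 - 3 = 9
b_4 = -2*9 - 2*(-14) - 4 = 6
b_5 = -2*6 - 2*9 - 5 = -35
b_6 = -2*(-35) - 2*6 - 6 = 52
b_7 = -2*52 - 2*(-35) - 7 = -41
b_8 = -2*(-41) - 2*52 - 8 = -30

-30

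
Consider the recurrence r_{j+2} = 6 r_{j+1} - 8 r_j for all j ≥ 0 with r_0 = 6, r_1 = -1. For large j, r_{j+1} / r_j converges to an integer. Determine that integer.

4

The characteristic equation is r^2 - 6r + 8 = 0, which factors as (r - 4)(r - 2) = 0.
So the roots are 4 and 2. Since |4| > |2| and the coefficient of 4^j is non-zero, the ratio tends to 4.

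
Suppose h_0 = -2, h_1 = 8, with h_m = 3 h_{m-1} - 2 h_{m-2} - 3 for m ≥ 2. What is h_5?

h_2 = 3·8 - 2·(-2) - 3 = 25
h_3 = 3·25 - 2·8 - 3 = 56
h_4 = 3·56 - 2·25 - 3 = 115
h_5 = 3·115 - 2·56 - 3 = 230

230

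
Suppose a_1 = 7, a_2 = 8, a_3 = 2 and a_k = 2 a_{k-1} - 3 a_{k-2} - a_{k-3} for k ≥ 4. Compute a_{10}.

-232

a_4 = 2*2 - 3*8 - 7 = -27
a_5 = 2*(-27) - 3*2 - 8 = -68
a_6 = 2*(-68) - 3*(-27) - 2 = -57
a_7 = 2*(-57) - 3*(-68) - (-27) = 117
a_8 = 2*117 - 3*(-57) - (-68) = 473
a_9 = 2*473 - 3*117 - (-57) = 652
a_{10} = 2*652 - 3*473 - 117 = -232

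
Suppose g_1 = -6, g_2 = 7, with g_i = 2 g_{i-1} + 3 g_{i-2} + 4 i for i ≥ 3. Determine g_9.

13106

g_3 = 2*7 + 3*(-6) + 12 = 8
g_4 = 2*8 + 3*7 + 16 = 53
g_5 = 2*53 + 3*8 + 20 = 150
g_6 = 2*150 + 3*53 + 24 = 483
g_7 = 2*483 + 3*150 + 28 = 1444
g_8 = 2*1444 + 3*483 + 32 = 4369
g_9 = 2*4369 + 3*1444 + 36 = 13106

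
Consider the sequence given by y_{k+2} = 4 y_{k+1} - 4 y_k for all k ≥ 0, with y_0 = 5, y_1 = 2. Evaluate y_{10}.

-35840

y_2 = 4*2 - 4*5 = -12
y_3 = 4*(-12) - 4*2 = -56
y_4 = 4*(-56) - 4*(-12) = -176
y_5 = 4*(-176) - 4*(-56) = -480
y_6 = 4*(-480) - 4*(-176) = -1216
y_7 = 4*(-1216) - 4*(-480) = -2944
y_8 = 4*(-2944) - 4*(-1216) = -6912
y_9 = 4*(-6912) - 4*(-2944) = -15872
y_{10} = 4*(-15872) - 4*(-6912) = -35840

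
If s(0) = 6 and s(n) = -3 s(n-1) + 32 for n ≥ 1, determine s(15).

28697822

The fixed point is 32/(1 + 3) = 8, so s(n) - 8 = -3(s(n-1) - 8).
Hence s(n) = -2·(-3)^n + 8.
s(15) = -2·(-3)^{15} + 8 = -2·-14348907 + 8 = 28697822.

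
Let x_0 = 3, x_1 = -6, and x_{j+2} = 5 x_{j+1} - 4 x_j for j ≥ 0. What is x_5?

-3066

x_2 = 5*(-6) - 4*3 = -42
x_3 = 5*(-42) - 4*(-6) = -186
x_4 = 5*(-186) - 4*(-42) = -762
x_5 = 5*(-762) - 4*(-186) = -3066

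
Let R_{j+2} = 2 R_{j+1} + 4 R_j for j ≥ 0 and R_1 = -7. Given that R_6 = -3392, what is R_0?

-5

Let R_0 = x.
R_2 = -14 + 4x
R_3 = -56 + 8x
R_4 = -168 + 32x
R_5 = -560 + 96x
R_6 = -1792 + 320x
So -1792 + 320x = -3392, giving x = -5.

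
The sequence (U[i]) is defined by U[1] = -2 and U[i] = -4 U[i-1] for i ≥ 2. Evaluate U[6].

2048

U[2] = -4*(-2) = 8
U[3] = -4*8 = -32
U[4] = -4*(-32) = 128
U[5] = -4*128 = -512
U[6] = -4*(-512) = 2048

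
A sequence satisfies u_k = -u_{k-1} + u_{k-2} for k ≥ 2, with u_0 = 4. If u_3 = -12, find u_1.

Let u_1 = x.
u_2 = 4 - x
u_3 = -4 + 2x
So -4 + 2x = -12, giving x = -4.

-4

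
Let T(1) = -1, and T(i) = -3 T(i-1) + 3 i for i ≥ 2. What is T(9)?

-15165

T(2) = -3*(-1) + 6 = 9
T(3) = -3*9 + 9 = -18
T(4) = -3*(-18) + 12 = 66
T(5) = -3*66 + 15 = -183
T(6) = -3*(-183) + 18 = 567
T(7) = -3*567 + 21 = -1680
T(8) = -3*(-1680) + 24 = 5064
T(9) = -3*5064 + 27 = -15165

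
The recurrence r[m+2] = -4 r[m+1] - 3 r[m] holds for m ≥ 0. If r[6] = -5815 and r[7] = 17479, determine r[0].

9

Rearranging, r[m-2] = (r[m] + 4 r[m-1]) / -3.
r[5] = (17479 + 4*(-5815)) / -3 = -5781/-3 = 1927
r[4] = (-5815 + 4*1927) / -3 = 1893/-3 = -631
r[3] = (1927 + 4*(-631)) / -3 = -597/-3 = 199
r[2] = (-631 + 4*199) / -3 = 165/-3 = -55
r[1] = (199 + 4*(-55)) / -3 = -21/-3 = 7
r[0] = (-55 + 4*7) / -3 = -27/-3 = 9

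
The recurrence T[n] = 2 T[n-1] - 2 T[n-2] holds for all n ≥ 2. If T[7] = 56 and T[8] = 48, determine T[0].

3

Rearranging, T[n-2] = (T[n] - 2 T[n-1]) / -2.
T[6] = (48 - 2*56) / -2 = -64/-2 = 32
T[5] = (56 - 2*32) / -2 = -8/-2 = 4
T[4] = (32 - 2*4) / -2 = 24/-2 = -12
T[3] = (4 - 2*(-12)) / -2 = 28/-2 = -14
T[2] = (-12 - 2*(-14)) / -2 = 16/-2 = -8
T[1] = (-14 - 2*(-8)) / -2 = 2/-2 = -1
T[0] = (-8 - 2*(-1)) / -2 = -6/-2 = 3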